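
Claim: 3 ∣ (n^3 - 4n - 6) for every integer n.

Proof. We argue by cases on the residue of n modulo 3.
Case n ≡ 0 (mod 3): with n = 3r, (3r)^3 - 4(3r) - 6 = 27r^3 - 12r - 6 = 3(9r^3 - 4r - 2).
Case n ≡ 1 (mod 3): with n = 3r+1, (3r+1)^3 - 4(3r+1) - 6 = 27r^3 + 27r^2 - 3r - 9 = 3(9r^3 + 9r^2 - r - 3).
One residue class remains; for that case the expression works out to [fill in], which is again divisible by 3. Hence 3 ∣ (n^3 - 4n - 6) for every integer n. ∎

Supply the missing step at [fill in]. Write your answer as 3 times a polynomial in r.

Only n ≡ 2 (mod 3) is unaccounted for. Put n = 3r+2:
(3r+2)^3 - 4(3r+2) - 6 expands to 27r^3 + 54r^2 + 24r - 6,
and factoring out 3 leaves 3(9r^3 + 18r^2 + 8r - 2).

3(9r^3 + 18r^2 + 8r - 2)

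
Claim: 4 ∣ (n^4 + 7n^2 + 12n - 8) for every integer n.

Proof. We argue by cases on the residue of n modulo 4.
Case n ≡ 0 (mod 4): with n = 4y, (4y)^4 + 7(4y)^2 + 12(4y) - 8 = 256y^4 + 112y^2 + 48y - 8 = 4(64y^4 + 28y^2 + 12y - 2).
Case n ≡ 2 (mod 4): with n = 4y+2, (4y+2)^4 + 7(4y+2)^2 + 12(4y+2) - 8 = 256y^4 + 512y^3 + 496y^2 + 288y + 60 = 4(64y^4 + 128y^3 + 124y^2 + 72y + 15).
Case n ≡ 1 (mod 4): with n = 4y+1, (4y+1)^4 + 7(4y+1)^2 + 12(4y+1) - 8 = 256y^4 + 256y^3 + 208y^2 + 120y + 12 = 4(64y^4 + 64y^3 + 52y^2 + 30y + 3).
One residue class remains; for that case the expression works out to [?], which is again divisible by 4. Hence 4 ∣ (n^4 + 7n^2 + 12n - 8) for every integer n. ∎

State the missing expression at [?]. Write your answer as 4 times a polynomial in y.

The residues treated are {0, 2, 1}, so the missing case is n ≡ 3 (mod 4); write n = 4y+3.
Then (4y+3)^4 + 7(4y+3)^2 + 12(4y+3) - 8 = 256y^4 + 768y^3 + 976y^2 + 648y + 172 = 4(64y^4 + 192y^3 + 244y^2 + 162y + 43).

4(64y^4 + 192y^3 + 244y^2 + 162y + 43)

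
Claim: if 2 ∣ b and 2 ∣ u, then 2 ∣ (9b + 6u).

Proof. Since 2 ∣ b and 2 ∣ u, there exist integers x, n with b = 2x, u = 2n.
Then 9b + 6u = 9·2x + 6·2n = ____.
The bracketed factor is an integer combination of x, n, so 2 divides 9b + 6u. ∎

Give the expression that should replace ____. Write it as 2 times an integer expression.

2(6n + 9x)

Pull the common 2 out of every term: 9·2x + 6·2n = 2(6n + 9x).
6n + 9x is an integer, which exhibits the divisibility.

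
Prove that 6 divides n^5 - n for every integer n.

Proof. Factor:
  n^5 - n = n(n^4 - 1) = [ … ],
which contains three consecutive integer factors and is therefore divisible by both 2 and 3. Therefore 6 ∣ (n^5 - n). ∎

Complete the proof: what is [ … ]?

(n - 1)n(n + 1)(n^2 + 1)

n^4 - 1 = (n^2 - 1)(n^2 + 1), and n^2 - 1 = (n-1)(n+1).
So n(n^4 - 1) = (n - 1)n(n + 1)(n^2 + 1).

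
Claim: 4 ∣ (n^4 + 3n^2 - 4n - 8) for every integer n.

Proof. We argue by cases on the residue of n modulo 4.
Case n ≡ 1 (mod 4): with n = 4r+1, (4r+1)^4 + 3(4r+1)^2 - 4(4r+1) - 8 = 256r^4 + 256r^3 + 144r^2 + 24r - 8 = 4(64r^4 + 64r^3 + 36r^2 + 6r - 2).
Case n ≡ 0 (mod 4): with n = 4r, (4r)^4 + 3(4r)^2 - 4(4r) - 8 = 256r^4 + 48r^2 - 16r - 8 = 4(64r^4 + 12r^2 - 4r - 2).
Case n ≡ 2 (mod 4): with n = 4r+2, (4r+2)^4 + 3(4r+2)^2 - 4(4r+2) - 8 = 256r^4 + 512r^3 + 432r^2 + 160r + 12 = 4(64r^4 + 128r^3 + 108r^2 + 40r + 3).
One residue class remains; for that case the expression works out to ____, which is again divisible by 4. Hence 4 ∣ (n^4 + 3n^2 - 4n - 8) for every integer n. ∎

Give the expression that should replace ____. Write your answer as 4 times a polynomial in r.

4(64r^4 + 192r^3 + 228r^2 + 122r + 22)

The residues treated are {1, 0, 2}, so the missing case is n ≡ 3 (mod 4); write n = 4r+3.
Then (4r+3)^4 + 3(4r+3)^2 - 4(4r+3) - 8 = 256r^4 + 768r^3 + 912r^2 + 488r + 88 = 4(64r^4 + 192r^3 + 228r^2 + 122r + 22).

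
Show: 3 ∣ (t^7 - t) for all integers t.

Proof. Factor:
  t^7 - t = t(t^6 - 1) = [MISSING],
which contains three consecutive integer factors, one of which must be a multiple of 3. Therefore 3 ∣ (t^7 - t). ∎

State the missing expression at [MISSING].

(t - 1)t(t + 1)(t^4 + t^2 + 1)

t^6 - 1 = (t^2 - 1)(t^4 + t^2 + 1), and t^2 - 1 = (t-1)(t+1).
So t(t^6 - 1) = (t - 1)t(t + 1)(t^4 + t^2 + 1).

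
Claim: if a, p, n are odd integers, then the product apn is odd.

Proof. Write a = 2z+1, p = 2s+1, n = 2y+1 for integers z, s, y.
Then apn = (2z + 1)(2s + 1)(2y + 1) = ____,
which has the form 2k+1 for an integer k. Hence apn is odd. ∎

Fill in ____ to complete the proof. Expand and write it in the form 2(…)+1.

(2z + 1)(2s + 1)(2y + 1) = 8syz + 4sy + 4sz + 2s + 4yz + 2y + 2z + 1
= 2(4syz + 2sy + 2sz + s + 2yz + y + z) + 1.
Since 4syz + 2sy + 2sz + s + 2yz + y + z is an integer, the product is of the form 2k+1 for an integer k.

2(4syz + 2sy + 2sz + s + 2yz + y + z) + 1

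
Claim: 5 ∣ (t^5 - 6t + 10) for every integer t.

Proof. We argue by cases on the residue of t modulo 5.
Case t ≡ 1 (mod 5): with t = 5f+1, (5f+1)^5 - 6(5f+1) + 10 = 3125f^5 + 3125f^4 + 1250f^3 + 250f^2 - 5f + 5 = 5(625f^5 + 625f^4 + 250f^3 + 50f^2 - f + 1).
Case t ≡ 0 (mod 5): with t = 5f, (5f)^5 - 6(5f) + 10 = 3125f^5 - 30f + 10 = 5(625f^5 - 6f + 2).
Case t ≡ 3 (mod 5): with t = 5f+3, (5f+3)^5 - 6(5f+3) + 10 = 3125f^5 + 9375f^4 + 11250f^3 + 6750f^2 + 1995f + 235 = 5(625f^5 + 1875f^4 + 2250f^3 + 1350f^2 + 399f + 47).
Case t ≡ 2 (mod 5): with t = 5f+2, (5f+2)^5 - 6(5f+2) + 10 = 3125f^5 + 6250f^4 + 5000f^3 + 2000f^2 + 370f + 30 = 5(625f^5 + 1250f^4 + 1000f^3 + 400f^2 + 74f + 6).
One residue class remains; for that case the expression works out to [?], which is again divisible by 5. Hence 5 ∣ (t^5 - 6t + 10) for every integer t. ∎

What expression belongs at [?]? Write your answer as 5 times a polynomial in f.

The residues treated are {1, 0, 3, 2}, so the missing case is t ≡ 4 (mod 5); write t = 5f+4.
Then (5f+4)^5 - 6(5f+4) + 10 = 3125f^5 + 12500f^4 + 20000f^3 + 16000f^2 + 6370f + 1010 = 5(625f^5 + 2500f^4 + 4000f^3 + 3200f^2 + 1274f + 202).

5(625f^5 + 2500f^4 + 4000f^3 + 3200f^2 + 1274f + 202)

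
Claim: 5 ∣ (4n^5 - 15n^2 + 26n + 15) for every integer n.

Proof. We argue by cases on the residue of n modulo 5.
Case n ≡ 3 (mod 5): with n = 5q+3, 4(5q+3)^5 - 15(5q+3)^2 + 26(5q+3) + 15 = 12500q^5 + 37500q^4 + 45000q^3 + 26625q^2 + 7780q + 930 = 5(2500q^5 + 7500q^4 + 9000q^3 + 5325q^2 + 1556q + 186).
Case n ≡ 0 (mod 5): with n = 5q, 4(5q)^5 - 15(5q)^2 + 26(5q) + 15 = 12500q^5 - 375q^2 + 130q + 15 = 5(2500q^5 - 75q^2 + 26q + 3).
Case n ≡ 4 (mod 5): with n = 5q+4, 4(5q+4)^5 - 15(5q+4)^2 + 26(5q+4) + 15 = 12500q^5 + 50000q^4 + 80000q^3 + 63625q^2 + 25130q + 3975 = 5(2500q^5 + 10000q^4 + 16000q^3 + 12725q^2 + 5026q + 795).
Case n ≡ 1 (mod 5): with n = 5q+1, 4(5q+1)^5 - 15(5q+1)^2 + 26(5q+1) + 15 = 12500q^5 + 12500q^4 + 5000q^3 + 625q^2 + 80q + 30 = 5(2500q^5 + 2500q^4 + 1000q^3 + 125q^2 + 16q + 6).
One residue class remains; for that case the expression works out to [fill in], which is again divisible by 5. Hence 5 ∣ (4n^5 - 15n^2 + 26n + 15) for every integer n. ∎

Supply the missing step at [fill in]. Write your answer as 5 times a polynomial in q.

5(2500q^5 + 5000q^4 + 4000q^3 + 1525q^2 + 286q + 27)

Only n ≡ 2 (mod 5) is unaccounted for. Put n = 5q+2:
4(5q+2)^5 - 15(5q+2)^2 + 26(5q+2) + 15 expands to 12500q^5 + 25000q^4 + 20000q^3 + 7625q^2 + 1430q + 135,
and factoring out 5 leaves 5(2500q^5 + 5000q^4 + 4000q^3 + 1525q^2 + 286q + 27).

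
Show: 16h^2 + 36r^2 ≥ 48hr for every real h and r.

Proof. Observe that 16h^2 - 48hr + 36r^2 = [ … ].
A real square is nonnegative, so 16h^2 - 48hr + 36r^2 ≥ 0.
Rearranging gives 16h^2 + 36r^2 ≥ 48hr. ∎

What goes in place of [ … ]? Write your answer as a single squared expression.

(4h - 6r)^2

16h^2 - 48hr + 36r^2 is a perfect-square trinomial: the outer terms are (4h)^2 and (6r)^2, and the cross term is -2·4h·6r.
So 16h^2 - 48hr + 36r^2 = (4h - 6r)^2 ≥ 0.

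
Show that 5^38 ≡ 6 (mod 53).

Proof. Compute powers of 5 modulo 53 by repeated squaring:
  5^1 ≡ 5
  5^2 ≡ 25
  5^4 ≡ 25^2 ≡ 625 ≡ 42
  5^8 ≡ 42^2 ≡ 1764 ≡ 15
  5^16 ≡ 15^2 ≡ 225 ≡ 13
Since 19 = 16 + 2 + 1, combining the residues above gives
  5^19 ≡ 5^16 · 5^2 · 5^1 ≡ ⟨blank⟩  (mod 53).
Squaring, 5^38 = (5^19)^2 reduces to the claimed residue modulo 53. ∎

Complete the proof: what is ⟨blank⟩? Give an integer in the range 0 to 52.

Multiply the listed residues: 13 · 25 · 5 = 325 → 1625.
Reducing modulo 53: 1625 = 30·53 + 35, so 5^19 ≡ 35.

35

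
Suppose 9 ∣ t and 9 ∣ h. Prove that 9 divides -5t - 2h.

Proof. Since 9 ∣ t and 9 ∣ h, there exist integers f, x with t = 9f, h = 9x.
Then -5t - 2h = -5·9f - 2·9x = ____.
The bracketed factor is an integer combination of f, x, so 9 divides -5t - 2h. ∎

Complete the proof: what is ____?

9(-5f - 2x)

Each term has a factor of 9: -5·9f - 2·9x = 9·(-5f - 2x).
Since -5f - 2x is an integer, 9 ∣ (-5t - 2h).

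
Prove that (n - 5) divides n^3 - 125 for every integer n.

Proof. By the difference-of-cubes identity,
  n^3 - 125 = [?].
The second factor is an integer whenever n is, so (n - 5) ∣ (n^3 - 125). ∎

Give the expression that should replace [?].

a^3 - b^3 = (a - b)(a^2 + ab + b^2). With a = n, b = 5:
n^3 - 125 = (n - 5)(n^2 + 5n + 25).

(n - 5)(n^2 + 5n + 25)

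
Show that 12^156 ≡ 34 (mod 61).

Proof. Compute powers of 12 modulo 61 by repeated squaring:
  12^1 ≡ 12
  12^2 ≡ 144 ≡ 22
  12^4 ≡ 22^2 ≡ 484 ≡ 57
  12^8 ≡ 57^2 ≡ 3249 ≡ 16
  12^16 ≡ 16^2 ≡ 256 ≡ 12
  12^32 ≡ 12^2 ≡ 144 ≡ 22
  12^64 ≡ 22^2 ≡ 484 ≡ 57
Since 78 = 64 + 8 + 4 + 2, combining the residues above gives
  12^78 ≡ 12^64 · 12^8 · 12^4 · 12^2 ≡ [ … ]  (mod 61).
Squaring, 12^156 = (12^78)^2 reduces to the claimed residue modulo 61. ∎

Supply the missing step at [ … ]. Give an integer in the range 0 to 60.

12^64 · 12^8 · 12^4 · 12^2 ≡ 57 · 16 · 57 · 22 = 1143648.
1143648 mod 61 = 20, so 12^78 ≡ 20 (mod 61).

20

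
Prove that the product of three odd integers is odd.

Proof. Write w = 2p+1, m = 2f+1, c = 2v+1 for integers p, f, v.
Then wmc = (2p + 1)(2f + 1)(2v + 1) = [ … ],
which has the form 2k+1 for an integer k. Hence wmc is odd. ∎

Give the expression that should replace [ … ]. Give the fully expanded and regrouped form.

Expanding: (2p + 1)(2f + 1)(2v + 1) = 8fpv + 4fp + 4fv + 2f + 4pv + 2p + 2v + 1.
Every term except the constant is even, so this is 2(4fpv + 2fp + 2fv + f + 2pv + p + v) + 1,
and 4fpv + 2fp + 2fv + f + 2pv + p + v ∈ ℤ gives the required form.

2(4fpv + 2fp + 2fv + f + 2pv + p + v) + 1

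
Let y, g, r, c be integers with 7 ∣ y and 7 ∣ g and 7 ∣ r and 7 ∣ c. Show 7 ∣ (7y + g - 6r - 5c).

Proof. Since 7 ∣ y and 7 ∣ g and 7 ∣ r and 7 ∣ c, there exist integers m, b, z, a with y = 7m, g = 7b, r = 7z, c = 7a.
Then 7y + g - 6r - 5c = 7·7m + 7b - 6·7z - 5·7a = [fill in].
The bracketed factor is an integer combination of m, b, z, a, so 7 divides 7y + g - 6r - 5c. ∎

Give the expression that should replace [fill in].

Pull the common 7 out of every term: 7·7m + 7b - 6·7z - 5·7a = 7(-5a + b + 7m - 6z).
-5a + b + 7m - 6z is an integer, which exhibits the divisibility.

7(-5a + b + 7m - 6z)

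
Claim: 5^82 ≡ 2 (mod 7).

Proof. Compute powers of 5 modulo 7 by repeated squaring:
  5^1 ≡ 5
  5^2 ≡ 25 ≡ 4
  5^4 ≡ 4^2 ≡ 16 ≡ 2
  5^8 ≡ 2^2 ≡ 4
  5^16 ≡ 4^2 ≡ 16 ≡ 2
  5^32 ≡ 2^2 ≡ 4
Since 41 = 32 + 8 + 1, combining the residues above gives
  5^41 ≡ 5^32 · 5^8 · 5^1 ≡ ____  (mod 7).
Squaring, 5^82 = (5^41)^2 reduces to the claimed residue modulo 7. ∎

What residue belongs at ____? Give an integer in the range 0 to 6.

5^32 · 5^8 · 5^1 ≡ 4 · 4 · 5 = 80.
80 mod 7 = 3, so 5^41 ≡ 3 (mod 7).

3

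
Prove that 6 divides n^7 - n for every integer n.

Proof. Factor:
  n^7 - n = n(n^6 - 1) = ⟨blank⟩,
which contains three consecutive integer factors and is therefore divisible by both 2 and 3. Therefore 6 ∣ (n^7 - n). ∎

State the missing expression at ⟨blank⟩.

(n - 1)n(n + 1)(n^4 + n^2 + 1)

n^6 - 1 = (n^2 - 1)(n^4 + n^2 + 1), and n^2 - 1 = (n-1)(n+1).
So n(n^6 - 1) = (n - 1)n(n + 1)(n^4 + n^2 + 1).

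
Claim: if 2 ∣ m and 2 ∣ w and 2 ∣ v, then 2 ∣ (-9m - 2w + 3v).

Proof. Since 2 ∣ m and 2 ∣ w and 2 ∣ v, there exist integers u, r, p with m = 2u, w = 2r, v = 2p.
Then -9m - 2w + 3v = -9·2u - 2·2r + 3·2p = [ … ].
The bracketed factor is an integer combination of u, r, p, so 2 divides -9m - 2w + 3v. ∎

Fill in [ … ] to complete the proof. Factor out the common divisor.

2(3p - 2r - 9u)

Each term has a factor of 2: -9·2u - 2·2r + 3·2p = 2·(3p - 2r - 9u).
Since 3p - 2r - 9u is an integer, 2 ∣ (-9m - 2w + 3v).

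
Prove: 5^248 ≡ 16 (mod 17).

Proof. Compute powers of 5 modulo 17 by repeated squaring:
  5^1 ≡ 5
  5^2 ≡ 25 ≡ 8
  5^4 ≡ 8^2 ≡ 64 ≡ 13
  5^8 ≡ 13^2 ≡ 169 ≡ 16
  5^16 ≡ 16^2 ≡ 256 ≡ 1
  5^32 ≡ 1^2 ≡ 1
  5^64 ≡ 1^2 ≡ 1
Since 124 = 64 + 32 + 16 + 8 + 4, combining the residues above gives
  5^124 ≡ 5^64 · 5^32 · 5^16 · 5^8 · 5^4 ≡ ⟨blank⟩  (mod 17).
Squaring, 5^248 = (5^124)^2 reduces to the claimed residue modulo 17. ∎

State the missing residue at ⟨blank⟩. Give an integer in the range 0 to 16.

Multiply the listed residues: 1 · 1 · 1 · 16 · 13 = 1 → 1 → 16 → 208.
Reducing modulo 17: 208 = 12·17 + 4, so 5^124 ≡ 4.

4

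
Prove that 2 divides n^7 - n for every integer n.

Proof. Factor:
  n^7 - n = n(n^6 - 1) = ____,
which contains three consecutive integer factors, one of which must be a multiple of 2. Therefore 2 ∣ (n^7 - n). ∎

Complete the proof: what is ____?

n^6 - 1 = (n^2 - 1)(n^4 + n^2 + 1), and n^2 - 1 = (n-1)(n+1).
So n(n^6 - 1) = (n - 1)n(n + 1)(n^4 + n^2 + 1).

(n - 1)n(n + 1)(n^4 + n^2 + 1)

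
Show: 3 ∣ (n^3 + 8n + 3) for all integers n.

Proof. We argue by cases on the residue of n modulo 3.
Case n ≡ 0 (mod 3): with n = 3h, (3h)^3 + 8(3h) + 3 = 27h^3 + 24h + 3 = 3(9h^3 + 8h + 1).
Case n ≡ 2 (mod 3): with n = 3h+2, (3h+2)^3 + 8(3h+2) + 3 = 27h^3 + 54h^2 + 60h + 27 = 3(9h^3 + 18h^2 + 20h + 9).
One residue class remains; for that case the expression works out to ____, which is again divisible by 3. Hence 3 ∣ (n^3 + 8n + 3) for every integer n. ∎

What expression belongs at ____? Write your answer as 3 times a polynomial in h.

Only n ≡ 1 (mod 3) is unaccounted for. Put n = 3h+1:
(3h+1)^3 + 8(3h+1) + 3 expands to 27h^3 + 27h^2 + 33h + 12,
and factoring out 3 leaves 3(9h^3 + 9h^2 + 11h + 4).

3(9h^3 + 9h^2 + 11h + 4)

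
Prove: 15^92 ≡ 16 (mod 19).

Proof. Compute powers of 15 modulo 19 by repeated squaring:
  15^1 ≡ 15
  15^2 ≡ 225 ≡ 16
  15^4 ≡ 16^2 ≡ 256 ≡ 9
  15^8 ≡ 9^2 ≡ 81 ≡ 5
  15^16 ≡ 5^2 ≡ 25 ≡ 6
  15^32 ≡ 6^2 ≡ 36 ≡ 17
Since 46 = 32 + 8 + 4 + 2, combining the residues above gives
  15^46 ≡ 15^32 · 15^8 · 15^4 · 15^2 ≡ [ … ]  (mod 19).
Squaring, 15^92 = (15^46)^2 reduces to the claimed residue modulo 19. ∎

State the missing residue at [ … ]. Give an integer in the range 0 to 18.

15^32 · 15^8 · 15^4 · 15^2 ≡ 17 · 5 · 9 · 16 = 12240.
12240 mod 19 = 4, so 15^46 ≡ 4 (mod 19).

4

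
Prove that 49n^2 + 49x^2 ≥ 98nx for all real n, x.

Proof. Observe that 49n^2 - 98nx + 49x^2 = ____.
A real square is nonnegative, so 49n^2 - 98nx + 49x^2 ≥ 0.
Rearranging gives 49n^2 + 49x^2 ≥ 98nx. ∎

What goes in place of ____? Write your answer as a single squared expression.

(7n - 7x)^2

The leading and trailing coefficients are 7^2 and 7^2, and 98 = 2·7·7, so the trinomial is (7n - 7x)^2.
Hence 49n^2 - 98nx + 49x^2 ≥ 0.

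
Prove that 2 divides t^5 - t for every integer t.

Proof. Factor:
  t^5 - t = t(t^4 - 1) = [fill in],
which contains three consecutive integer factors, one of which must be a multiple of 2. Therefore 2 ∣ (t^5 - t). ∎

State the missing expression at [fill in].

(t - 1)t(t + 1)(t^2 + 1)

t^4 - 1 = (t^2 - 1)(t^2 + 1), and t^2 - 1 = (t-1)(t+1).
So t(t^4 - 1) = (t - 1)t(t + 1)(t^2 + 1).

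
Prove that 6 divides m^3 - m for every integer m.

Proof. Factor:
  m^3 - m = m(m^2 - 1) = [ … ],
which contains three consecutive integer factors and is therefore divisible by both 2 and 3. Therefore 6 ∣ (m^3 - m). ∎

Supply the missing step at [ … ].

(m - 1)m(m + 1)

m(m^2 - 1) = m(m - 1)(m + 1) = (m - 1)m(m + 1).
These three factors are consecutive integers, so their product is divisible by 6.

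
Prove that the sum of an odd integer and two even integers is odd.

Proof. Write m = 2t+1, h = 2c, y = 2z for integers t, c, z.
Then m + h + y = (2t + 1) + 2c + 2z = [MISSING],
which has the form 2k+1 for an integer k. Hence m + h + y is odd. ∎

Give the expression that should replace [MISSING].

Expanding: (2t + 1) + 2c + 2z = 2c + 2t + 2z + 1.
Every term except the constant is even, so this is 2(c + t + z) + 1,
and c + t + z ∈ ℤ gives the required form.

2(c + t + z) + 1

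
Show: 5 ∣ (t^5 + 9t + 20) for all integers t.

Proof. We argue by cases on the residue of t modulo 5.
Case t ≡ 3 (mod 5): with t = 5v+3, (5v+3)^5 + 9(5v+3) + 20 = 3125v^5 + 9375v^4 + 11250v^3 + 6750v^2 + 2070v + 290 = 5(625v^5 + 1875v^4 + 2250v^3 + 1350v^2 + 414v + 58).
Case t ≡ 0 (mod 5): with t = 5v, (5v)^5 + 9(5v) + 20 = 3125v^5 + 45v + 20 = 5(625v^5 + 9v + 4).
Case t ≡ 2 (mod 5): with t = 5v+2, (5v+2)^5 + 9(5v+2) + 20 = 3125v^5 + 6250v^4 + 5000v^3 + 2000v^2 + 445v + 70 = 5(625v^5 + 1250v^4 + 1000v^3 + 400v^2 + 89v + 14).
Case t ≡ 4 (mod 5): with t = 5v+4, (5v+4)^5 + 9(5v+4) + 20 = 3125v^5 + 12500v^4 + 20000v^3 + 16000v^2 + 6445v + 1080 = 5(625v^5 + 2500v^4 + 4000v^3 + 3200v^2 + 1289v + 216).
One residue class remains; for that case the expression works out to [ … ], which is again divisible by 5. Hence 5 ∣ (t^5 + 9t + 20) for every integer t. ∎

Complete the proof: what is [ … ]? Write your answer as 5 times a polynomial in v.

The residues treated are {3, 0, 2, 4}, so the missing case is t ≡ 1 (mod 5); write t = 5v+1.
Then (5v+1)^5 + 9(5v+1) + 20 = 3125v^5 + 3125v^4 + 1250v^3 + 250v^2 + 70v + 30 = 5(625v^5 + 625v^4 + 250v^3 + 50v^2 + 14v + 6).

5(625v^5 + 625v^4 + 250v^3 + 50v^2 + 14v + 6)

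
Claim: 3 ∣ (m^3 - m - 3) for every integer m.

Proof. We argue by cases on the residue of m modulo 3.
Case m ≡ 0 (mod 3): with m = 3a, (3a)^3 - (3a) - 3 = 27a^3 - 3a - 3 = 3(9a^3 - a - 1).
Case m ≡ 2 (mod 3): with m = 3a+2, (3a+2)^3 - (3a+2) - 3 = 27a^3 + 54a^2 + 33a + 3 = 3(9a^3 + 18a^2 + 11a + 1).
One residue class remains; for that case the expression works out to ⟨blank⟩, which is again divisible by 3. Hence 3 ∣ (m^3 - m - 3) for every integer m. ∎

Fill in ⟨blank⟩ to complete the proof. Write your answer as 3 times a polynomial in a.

The residues treated are {0, 2}, so the missing case is m ≡ 1 (mod 3); write m = 3a+1.
Then (3a+1)^3 - (3a+1) - 3 = 27a^3 + 27a^2 + 6a - 3 = 3(9a^3 + 9a^2 + 2a - 1).

3(9a^3 + 9a^2 + 2a - 1)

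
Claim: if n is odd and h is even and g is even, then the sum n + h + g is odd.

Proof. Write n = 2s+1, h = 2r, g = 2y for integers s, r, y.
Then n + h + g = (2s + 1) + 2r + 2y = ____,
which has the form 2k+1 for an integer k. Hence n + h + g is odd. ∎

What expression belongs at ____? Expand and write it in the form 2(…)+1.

2(r + s + y) + 1

Expanding: (2s + 1) + 2r + 2y = 2r + 2s + 2y + 1.
Every term except the constant is even, so this is 2(r + s + y) + 1,
and r + s + y ∈ ℤ gives the required form.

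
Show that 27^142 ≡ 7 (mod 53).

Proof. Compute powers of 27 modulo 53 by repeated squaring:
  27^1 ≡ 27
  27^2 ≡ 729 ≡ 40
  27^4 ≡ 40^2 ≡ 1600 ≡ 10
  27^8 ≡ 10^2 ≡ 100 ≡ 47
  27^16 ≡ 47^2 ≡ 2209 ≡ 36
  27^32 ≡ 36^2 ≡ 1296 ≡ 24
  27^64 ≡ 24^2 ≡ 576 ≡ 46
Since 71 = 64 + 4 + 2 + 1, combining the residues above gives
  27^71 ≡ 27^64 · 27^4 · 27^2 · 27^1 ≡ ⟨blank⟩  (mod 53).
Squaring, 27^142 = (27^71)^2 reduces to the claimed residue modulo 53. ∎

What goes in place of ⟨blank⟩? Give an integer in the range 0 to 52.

27^64 · 27^4 · 27^2 · 27^1 ≡ 46 · 10 · 40 · 27 = 496800.
496800 mod 53 = 31, so 27^71 ≡ 31 (mod 53).

31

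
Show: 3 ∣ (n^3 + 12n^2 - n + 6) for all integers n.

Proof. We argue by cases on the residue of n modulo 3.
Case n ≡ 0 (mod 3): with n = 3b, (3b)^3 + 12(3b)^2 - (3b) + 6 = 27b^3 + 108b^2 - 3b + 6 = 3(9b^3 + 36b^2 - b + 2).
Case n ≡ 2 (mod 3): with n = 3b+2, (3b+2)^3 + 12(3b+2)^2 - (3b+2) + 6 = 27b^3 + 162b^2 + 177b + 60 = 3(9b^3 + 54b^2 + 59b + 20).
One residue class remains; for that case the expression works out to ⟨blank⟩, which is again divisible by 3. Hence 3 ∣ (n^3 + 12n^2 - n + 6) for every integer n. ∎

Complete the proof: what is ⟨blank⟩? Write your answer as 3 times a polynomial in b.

3(9b^3 + 45b^2 + 26b + 6)

The residues treated are {0, 2}, so the missing case is n ≡ 1 (mod 3); write n = 3b+1.
Then (3b+1)^3 + 12(3b+1)^2 - (3b+1) + 6 = 27b^3 + 135b^2 + 78b + 18 = 3(9b^3 + 45b^2 + 26b + 6).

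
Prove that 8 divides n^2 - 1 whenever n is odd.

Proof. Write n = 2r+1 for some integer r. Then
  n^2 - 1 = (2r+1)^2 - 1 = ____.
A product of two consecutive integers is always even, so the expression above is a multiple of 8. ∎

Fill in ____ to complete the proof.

4r(r + 1)

(2r+1)^2 - 1 = 4r^2 + 4r + 1 - 1 = 4r^2 + 4r = 4r(r+1).
Since r and r+1 are consecutive, r(r+1) is even, and 4·(even) is a multiple of 8.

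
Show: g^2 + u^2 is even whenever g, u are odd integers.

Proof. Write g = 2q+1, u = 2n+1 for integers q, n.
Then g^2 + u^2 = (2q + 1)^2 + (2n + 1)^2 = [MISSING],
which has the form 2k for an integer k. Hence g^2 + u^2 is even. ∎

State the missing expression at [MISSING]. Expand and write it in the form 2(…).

Expanding: (2q + 1)^2 + (2n + 1)^2 = 4n^2 + 4n + 4q^2 + 4q + 2.
Every term is even; pulling out the factor of 2 gives 2(2n^2 + 2n + 2q^2 + 2q + 1).

2(2n^2 + 2n + 2q^2 + 2q + 1)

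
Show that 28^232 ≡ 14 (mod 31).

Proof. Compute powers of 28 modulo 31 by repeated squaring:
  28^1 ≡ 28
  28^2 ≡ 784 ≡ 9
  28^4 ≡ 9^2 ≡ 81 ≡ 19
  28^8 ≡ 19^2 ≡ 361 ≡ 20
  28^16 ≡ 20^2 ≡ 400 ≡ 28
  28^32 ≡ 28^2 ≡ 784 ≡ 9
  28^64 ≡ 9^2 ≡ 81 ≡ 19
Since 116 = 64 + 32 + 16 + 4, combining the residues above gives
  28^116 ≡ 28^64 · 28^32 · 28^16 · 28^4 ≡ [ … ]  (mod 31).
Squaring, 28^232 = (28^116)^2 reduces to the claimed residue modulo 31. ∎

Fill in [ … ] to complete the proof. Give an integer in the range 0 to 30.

18

28^64 · 28^32 · 28^16 · 28^4 ≡ 19 · 9 · 28 · 19 = 90972.
90972 mod 31 = 18, so 28^116 ≡ 18 (mod 31).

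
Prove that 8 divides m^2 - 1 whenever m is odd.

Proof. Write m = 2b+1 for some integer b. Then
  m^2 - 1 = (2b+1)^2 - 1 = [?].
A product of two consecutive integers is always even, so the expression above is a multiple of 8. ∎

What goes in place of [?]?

(2b+1)^2 - 1 = 4b^2 + 4b + 1 - 1 = 4b^2 + 4b = 4b(b+1).
Since b and b+1 are consecutive, b(b+1) is even, and 4·(even) is a multiple of 8.

4b(b + 1)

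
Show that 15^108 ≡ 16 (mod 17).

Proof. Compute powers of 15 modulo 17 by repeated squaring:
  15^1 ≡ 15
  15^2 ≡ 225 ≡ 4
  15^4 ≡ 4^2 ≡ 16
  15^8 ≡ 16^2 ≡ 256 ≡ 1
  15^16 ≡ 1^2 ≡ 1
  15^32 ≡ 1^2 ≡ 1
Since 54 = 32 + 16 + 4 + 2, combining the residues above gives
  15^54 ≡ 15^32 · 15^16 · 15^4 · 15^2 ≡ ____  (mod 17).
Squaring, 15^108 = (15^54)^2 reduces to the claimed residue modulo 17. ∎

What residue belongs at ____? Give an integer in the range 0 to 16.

13

Multiply the listed residues: 1 · 1 · 16 · 4 = 1 → 16 → 64.
Reducing modulo 17: 64 = 3·17 + 13, so 15^54 ≡ 13.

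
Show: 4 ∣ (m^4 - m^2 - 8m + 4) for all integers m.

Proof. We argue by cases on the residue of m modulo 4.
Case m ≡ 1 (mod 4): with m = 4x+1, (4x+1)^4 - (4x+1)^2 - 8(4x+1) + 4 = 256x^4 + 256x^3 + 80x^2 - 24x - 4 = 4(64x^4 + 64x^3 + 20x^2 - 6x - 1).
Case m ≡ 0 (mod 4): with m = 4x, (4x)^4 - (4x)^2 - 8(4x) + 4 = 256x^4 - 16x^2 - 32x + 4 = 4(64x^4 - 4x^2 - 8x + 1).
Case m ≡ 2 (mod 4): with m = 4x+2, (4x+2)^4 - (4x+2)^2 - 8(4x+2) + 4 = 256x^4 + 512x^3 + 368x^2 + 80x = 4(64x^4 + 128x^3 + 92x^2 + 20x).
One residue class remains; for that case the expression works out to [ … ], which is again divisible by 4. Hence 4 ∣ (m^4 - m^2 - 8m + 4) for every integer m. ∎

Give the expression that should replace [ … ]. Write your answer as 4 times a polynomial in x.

4(64x^4 + 192x^3 + 212x^2 + 94x + 13)

The residues treated are {1, 0, 2}, so the missing case is m ≡ 3 (mod 4); write m = 4x+3.
Then (4x+3)^4 - (4x+3)^2 - 8(4x+3) + 4 = 256x^4 + 768x^3 + 848x^2 + 376x + 52 = 4(64x^4 + 192x^3 + 212x^2 + 94x + 13).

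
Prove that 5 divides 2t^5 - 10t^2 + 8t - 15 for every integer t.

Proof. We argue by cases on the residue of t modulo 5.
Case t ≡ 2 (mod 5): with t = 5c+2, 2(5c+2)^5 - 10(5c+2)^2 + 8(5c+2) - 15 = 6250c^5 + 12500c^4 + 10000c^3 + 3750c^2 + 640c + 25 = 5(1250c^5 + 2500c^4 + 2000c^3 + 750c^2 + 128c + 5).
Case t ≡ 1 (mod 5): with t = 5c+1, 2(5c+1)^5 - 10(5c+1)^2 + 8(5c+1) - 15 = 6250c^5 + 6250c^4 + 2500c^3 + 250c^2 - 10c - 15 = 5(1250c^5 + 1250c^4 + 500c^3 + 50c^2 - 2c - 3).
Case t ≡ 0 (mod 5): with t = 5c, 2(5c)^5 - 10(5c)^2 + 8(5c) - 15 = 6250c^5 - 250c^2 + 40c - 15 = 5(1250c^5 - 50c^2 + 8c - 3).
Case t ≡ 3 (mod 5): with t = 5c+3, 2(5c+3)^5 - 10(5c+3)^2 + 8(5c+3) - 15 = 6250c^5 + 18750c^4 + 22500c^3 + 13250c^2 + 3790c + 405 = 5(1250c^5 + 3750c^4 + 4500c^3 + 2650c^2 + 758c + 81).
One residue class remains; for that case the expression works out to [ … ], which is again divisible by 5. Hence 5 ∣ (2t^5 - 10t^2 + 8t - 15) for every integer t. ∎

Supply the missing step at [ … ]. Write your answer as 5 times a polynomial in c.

5(1250c^5 + 5000c^4 + 8000c^3 + 6350c^2 + 2488c + 381)

The residues treated are {2, 1, 0, 3}, so the missing case is t ≡ 4 (mod 5); write t = 5c+4.
Then 2(5c+4)^5 - 10(5c+4)^2 + 8(5c+4) - 15 = 6250c^5 + 25000c^4 + 40000c^3 + 31750c^2 + 12440c + 1905 = 5(1250c^5 + 5000c^4 + 8000c^3 + 6350c^2 + 2488c + 381).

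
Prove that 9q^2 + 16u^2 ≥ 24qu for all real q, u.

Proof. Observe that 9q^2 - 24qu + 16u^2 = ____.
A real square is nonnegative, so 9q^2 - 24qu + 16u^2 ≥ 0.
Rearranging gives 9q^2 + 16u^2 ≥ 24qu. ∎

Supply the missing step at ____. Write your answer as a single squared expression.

(3q - 4u)^2

The leading and trailing coefficients are 3^2 and 4^2, and 24 = 2·3·4, so the trinomial is (3q - 4u)^2.
Hence 9q^2 - 24qu + 16u^2 ≥ 0.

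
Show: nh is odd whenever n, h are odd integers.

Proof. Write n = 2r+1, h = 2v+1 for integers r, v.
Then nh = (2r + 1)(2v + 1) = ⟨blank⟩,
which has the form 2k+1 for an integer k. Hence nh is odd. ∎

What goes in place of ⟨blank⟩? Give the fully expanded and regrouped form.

2(2rv + r + v) + 1

(2r + 1)(2v + 1) = 4rv + 2r + 2v + 1
= 2(2rv + r + v) + 1.
Since 2rv + r + v is an integer, the product is of the form 2k+1 for an integer k.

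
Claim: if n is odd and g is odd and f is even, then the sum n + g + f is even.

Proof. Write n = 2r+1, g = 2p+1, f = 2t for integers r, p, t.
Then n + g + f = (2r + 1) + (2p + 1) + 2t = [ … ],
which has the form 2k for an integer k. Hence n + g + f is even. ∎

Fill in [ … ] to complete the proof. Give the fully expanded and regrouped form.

2(p + r + t + 1)

Expanding: (2r + 1) + (2p + 1) + 2t = 2p + 2r + 2t + 2.
Every term is even; pulling out the factor of 2 gives 2(p + r + t + 1).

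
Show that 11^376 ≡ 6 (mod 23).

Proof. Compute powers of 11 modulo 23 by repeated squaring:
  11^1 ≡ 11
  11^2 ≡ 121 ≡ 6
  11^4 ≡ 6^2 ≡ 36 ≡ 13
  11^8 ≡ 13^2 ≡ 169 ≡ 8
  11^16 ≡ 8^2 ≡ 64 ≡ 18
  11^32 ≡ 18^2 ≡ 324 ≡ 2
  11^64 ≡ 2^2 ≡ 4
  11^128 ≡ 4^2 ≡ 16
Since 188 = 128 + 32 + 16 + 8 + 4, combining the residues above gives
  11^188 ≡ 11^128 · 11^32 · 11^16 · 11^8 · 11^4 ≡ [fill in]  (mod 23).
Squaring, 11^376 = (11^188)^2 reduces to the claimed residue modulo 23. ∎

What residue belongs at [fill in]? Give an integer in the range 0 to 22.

Multiply the listed residues: 16 · 2 · 18 · 8 · 13 = 32 → 576 → 4608 → 59904.
Reducing modulo 23: 59904 = 2604·23 + 12, so 11^188 ≡ 12.

12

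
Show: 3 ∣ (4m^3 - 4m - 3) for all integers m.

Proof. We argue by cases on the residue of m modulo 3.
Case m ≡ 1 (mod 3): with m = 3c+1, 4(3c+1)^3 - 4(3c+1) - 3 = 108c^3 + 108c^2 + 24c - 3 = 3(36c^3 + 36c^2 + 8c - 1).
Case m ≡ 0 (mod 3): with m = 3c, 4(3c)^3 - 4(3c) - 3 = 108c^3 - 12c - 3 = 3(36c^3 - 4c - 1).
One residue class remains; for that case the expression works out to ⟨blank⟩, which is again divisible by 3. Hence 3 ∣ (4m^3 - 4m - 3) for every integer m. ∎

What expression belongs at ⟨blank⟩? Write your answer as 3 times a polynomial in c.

3(36c^3 + 72c^2 + 44c + 7)

The residues treated are {1, 0}, so the missing case is m ≡ 2 (mod 3); write m = 3c+2.
Then 4(3c+2)^3 - 4(3c+2) - 3 = 108c^3 + 216c^2 + 132c + 21 = 3(36c^3 + 72c^2 + 44c + 7).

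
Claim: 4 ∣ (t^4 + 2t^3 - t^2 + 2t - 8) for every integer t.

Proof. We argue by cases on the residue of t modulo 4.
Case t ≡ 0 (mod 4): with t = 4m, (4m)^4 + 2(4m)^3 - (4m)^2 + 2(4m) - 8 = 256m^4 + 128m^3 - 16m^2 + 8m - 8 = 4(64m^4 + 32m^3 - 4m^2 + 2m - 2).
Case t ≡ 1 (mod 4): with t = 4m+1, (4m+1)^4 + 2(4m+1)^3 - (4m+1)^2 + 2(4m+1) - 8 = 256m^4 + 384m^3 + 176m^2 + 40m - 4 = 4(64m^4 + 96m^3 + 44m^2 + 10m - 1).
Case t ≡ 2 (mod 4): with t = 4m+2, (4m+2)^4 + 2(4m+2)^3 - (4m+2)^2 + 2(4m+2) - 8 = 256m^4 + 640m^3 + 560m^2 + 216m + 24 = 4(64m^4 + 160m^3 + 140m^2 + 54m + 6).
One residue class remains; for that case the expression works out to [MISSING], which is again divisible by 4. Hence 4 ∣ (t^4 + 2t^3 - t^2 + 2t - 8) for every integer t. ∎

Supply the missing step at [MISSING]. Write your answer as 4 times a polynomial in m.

4(64m^4 + 224m^3 + 284m^2 + 158m + 31)

Only t ≡ 3 (mod 4) is unaccounted for. Put t = 4m+3:
(4m+3)^4 + 2(4m+3)^3 - (4m+3)^2 + 2(4m+3) - 8 expands to 256m^4 + 896m^3 + 1136m^2 + 632m + 124,
and factoring out 4 leaves 4(64m^4 + 224m^3 + 284m^2 + 158m + 31).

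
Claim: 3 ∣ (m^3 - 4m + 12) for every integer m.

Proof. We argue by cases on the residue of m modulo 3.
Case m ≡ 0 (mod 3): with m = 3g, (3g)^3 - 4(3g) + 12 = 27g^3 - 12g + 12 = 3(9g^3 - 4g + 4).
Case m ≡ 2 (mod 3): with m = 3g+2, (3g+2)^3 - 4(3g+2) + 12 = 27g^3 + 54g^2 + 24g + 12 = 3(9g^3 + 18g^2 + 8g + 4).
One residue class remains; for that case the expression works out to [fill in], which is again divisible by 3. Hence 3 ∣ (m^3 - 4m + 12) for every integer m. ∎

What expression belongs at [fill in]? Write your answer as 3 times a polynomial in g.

3(9g^3 + 9g^2 - g + 3)

The residues treated are {0, 2}, so the missing case is m ≡ 1 (mod 3); write m = 3g+1.
Then (3g+1)^3 - 4(3g+1) + 12 = 27g^3 + 27g^2 - 3g + 9 = 3(9g^3 + 9g^2 - g + 3).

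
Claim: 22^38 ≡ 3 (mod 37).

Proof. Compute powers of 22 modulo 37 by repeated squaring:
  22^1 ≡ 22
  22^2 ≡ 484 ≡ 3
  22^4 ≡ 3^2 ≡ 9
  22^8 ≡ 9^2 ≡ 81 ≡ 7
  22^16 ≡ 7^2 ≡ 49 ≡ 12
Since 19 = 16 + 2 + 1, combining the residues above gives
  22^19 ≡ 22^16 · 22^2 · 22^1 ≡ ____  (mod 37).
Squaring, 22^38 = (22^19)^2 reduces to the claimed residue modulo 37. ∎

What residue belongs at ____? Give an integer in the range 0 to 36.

15

Multiply the listed residues: 12 · 3 · 22 = 36 → 792.
Reducing modulo 37: 792 = 21·37 + 15, so 22^19 ≡ 15.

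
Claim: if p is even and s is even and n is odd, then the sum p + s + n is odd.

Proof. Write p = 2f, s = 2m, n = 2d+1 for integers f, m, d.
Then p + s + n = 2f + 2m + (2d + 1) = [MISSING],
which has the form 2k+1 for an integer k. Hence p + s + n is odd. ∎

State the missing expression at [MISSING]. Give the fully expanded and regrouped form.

Expanding: 2f + 2m + (2d + 1) = 2d + 2f + 2m + 1.
Every term except the constant is even, so this is 2(d + f + m) + 1,
and d + f + m ∈ ℤ gives the required form.

2(d + f + m) + 1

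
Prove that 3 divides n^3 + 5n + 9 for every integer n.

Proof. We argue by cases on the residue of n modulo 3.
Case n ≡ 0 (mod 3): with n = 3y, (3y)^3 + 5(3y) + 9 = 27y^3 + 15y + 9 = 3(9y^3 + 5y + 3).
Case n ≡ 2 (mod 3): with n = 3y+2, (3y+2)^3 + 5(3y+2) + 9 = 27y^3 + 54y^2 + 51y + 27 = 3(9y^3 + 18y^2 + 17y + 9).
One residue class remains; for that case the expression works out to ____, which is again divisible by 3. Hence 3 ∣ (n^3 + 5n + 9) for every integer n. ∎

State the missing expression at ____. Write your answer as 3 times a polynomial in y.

3(9y^3 + 9y^2 + 8y + 5)

Only n ≡ 1 (mod 3) is unaccounted for. Put n = 3y+1:
(3y+1)^3 + 5(3y+1) + 9 expands to 27y^3 + 27y^2 + 24y + 15,
and factoring out 3 leaves 3(9y^3 + 9y^2 + 8y + 5).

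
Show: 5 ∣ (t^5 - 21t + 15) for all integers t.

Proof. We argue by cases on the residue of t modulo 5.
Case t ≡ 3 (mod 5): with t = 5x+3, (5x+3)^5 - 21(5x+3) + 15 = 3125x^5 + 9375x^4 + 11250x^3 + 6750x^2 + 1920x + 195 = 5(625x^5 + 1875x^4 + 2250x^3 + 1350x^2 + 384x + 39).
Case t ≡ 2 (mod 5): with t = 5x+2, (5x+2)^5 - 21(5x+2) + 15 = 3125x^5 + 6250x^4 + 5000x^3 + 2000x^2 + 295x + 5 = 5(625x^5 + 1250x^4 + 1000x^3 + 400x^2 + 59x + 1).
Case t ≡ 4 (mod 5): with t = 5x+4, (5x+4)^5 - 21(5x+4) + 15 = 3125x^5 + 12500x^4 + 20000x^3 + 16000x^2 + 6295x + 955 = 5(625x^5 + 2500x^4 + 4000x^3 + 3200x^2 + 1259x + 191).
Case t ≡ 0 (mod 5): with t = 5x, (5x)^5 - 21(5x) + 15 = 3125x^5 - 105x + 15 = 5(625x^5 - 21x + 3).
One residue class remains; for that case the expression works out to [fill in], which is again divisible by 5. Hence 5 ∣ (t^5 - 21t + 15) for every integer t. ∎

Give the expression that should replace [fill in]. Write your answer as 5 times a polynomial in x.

Only t ≡ 1 (mod 5) is unaccounted for. Put t = 5x+1:
(5x+1)^5 - 21(5x+1) + 15 expands to 3125x^5 + 3125x^4 + 1250x^3 + 250x^2 - 80x - 5,
and factoring out 5 leaves 5(625x^5 + 625x^4 + 250x^3 + 50x^2 - 16x - 1).

5(625x^5 + 625x^4 + 250x^3 + 50x^2 - 16x - 1)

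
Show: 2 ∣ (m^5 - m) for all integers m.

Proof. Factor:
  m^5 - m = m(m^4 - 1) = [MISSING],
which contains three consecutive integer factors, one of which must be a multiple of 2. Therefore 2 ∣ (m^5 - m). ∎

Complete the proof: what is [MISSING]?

m^4 - 1 = (m^2 - 1)(m^2 + 1), and m^2 - 1 = (m-1)(m+1).
So m(m^4 - 1) = (m - 1)m(m + 1)(m^2 + 1).

(m - 1)m(m + 1)(m^2 + 1)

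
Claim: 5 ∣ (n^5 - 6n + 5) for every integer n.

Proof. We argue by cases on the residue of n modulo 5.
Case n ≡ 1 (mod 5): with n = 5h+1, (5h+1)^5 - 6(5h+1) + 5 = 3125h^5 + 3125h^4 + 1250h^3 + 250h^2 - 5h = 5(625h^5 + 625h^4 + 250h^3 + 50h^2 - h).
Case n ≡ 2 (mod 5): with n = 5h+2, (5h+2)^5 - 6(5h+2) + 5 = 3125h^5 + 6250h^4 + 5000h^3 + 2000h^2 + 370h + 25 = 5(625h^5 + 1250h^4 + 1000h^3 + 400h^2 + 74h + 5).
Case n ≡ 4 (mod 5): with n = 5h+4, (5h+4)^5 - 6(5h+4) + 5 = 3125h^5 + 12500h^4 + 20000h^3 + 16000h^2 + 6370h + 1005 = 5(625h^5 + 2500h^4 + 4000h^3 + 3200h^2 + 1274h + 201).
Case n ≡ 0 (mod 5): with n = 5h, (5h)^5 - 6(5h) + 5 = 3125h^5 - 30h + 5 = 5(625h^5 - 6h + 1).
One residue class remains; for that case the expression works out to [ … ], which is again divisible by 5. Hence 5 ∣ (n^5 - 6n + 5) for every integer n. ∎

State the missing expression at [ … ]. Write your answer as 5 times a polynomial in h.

5(625h^5 + 1875h^4 + 2250h^3 + 1350h^2 + 399h + 46)

The residues treated are {1, 2, 4, 0}, so the missing case is n ≡ 3 (mod 5); write n = 5h+3.
Then (5h+3)^5 - 6(5h+3) + 5 = 3125h^5 + 9375h^4 + 11250h^3 + 6750h^2 + 1995h + 230 = 5(625h^5 + 1875h^4 + 2250h^3 + 1350h^2 + 399h + 46).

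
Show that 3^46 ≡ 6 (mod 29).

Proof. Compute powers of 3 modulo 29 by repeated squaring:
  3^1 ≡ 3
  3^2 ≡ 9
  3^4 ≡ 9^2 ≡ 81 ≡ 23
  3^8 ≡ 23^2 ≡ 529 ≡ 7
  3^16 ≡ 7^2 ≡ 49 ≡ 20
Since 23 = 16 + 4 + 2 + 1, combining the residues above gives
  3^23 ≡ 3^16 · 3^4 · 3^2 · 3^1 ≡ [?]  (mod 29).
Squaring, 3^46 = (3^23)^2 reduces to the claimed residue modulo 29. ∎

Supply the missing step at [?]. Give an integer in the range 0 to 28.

Multiply the listed residues: 20 · 23 · 9 · 3 = 460 → 4140 → 12420.
Reducing modulo 29: 12420 = 428·29 + 8, so 3^23 ≡ 8.

8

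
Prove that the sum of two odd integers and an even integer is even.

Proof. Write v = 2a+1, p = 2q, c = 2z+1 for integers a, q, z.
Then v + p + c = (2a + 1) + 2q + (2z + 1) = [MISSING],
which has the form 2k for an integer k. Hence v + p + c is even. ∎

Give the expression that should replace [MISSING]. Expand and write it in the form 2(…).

Expanding: (2a + 1) + 2q + (2z + 1) = 2a + 2q + 2z + 2.
Every term is even; pulling out the factor of 2 gives 2(a + q + z + 1).

2(a + q + z + 1)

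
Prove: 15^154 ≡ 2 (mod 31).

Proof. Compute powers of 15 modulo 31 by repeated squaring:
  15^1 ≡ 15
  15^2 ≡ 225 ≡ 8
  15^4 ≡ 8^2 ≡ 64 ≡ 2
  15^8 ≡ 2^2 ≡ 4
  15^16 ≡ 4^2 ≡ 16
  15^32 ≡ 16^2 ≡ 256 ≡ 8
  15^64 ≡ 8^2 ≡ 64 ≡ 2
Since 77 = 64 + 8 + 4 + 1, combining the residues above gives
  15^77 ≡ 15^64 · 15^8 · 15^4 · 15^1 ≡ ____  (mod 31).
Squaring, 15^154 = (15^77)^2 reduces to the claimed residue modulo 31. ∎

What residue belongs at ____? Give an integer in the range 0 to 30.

15^64 · 15^8 · 15^4 · 15^1 ≡ 2 · 4 · 2 · 15 = 240.
240 mod 31 = 23, so 15^77 ≡ 23 (mod 31).

23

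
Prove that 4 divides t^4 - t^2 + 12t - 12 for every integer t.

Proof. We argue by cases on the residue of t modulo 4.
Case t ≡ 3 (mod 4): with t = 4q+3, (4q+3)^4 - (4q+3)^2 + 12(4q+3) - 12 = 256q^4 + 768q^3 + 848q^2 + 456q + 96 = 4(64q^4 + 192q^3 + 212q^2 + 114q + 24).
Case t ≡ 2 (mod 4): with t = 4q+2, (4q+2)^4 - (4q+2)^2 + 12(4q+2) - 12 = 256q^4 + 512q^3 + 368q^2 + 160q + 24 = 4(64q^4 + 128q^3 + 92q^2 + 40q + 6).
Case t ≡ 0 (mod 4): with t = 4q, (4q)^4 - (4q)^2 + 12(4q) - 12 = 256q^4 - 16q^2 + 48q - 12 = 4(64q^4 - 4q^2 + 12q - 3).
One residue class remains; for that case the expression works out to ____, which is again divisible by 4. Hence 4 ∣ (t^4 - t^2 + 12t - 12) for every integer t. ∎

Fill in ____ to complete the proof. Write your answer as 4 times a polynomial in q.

4(64q^4 + 64q^3 + 20q^2 + 14q)

The residues treated are {3, 2, 0}, so the missing case is t ≡ 1 (mod 4); write t = 4q+1.
Then (4q+1)^4 - (4q+1)^2 + 12(4q+1) - 12 = 256q^4 + 256q^3 + 80q^2 + 56q = 4(64q^4 + 64q^3 + 20q^2 + 14q).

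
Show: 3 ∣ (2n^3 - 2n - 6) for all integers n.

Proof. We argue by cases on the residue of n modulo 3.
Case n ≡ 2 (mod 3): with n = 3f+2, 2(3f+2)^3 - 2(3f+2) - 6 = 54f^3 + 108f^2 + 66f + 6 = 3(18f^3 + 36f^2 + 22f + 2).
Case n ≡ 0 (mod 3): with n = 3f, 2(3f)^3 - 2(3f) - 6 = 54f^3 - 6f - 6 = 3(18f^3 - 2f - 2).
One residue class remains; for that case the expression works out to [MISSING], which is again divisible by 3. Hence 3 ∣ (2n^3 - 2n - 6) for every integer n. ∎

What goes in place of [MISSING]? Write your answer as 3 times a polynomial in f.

The residues treated are {2, 0}, so the missing case is n ≡ 1 (mod 3); write n = 3f+1.
Then 2(3f+1)^3 - 2(3f+1) - 6 = 54f^3 + 54f^2 + 12f - 6 = 3(18f^3 + 18f^2 + 4f - 2).

3(18f^3 + 18f^2 + 4f - 2)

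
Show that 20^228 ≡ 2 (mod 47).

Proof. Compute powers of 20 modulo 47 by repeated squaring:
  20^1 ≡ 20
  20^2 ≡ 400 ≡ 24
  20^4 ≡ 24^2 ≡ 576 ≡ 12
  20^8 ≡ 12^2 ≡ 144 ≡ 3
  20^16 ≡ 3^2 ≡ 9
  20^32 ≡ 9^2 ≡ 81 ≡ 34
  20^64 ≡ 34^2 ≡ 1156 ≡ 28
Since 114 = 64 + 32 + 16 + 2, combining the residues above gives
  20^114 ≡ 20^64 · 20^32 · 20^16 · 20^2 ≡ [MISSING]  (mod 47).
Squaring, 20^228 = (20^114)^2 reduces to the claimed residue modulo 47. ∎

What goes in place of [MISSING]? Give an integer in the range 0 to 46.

Multiply the listed residues: 28 · 34 · 9 · 24 = 952 → 8568 → 205632.
Reducing modulo 47: 205632 = 4375·47 + 7, so 20^114 ≡ 7.

7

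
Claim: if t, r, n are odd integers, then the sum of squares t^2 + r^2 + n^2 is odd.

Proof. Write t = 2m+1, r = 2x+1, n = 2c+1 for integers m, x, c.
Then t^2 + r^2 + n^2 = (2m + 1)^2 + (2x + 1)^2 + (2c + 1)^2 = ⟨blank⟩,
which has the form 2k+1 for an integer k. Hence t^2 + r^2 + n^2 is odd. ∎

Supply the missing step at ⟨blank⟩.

Expanding: (2m + 1)^2 + (2x + 1)^2 + (2c + 1)^2 = 4c^2 + 4c + 4m^2 + 4m + 4x^2 + 4x + 3.
Every term except the constant is even, so this is 2(2c^2 + 2c + 2m^2 + 2m + 2x^2 + 2x + 1) + 1,
and 2c^2 + 2c + 2m^2 + 2m + 2x^2 + 2x + 1 ∈ ℤ gives the required form.

2(2c^2 + 2c + 2m^2 + 2m + 2x^2 + 2x + 1) + 1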